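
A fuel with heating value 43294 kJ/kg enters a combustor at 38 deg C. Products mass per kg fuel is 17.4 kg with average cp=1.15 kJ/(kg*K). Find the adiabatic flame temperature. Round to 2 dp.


T_ad = T_in + Hc / (m_p * cp)
Denominator = 17.4 * 1.15 = 20.0100
Temperature rise = 43294 / 20.0100 = 2163.62 K
T_ad = 38 + 2163.62 = 2201.62 deg C


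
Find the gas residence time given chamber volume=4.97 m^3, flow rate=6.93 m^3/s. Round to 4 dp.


tau = V / Q_flow
tau = 4.97 / 6.93 = 0.7172 s


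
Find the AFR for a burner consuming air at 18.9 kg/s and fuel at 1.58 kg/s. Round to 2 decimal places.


AFR = m_air / m_fuel
AFR = 18.9 / 1.58 = 11.96


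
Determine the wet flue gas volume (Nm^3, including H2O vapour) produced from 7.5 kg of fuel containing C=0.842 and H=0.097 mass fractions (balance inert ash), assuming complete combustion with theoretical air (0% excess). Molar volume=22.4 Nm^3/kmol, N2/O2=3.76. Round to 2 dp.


Per kg fuel: CO2 = (C/12 kmol)*22.4 = (0.842/12)*22.4 = 1.57173 Nm^3
Per kg fuel: H2O = (H/2 kmol)*22.4 = (0.097/2)*22.4 = 1.08640 Nm^3
O2 needed per kg fuel = C/12 + H/4 = 0.842/12 + 0.097/4 = 0.09441667 kmol
Per kg fuel: N2 = O2*3.76*22.4 = 0.09441667*3.76*22.4 = 7.95215 Nm^3
Total per kg = 1.57173 + 1.08640 + 7.95215 = 10.61028 Nm^3
Total = 10.61028 * 7.5 = 79.58 Nm^3


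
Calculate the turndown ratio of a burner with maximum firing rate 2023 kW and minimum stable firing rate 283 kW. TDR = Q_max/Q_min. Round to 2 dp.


TDR = Q_max / Q_min
TDR = 2023 / 283 = 7.15


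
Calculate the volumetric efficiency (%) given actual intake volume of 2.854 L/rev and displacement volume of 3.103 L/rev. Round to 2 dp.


eta_v = (V_actual / V_disp) * 100
Ratio = 2.854 / 3.103 = 0.9198
eta_v = 0.9198 * 100 = 91.98%


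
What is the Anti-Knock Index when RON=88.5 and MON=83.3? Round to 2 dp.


AKI = (RON + MON) / 2
AKI = (88.5 + 83.3) / 2
AKI = 171.8 / 2 = 85.90


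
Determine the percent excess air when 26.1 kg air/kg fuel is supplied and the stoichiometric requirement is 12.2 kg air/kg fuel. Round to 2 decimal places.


Excess air = actual - stoichiometric = 26.1 - 12.2 = 13.90 kg/kg fuel
Excess air % = (excess / stoich) * 100 = (13.90 / 12.2) * 100 = 113.93%


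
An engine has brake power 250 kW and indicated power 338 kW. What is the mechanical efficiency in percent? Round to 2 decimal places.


eta_mech = (BP / IP) * 100
Ratio = 250 / 338 = 0.7396
eta_mech = 0.7396 * 100 = 73.96%


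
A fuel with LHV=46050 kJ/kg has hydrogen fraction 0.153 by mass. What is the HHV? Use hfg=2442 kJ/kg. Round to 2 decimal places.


HHV = LHV + hfg * 9 * H
Water addition = 2442 * 9 * 0.153 = 3362.634 kJ/kg
HHV = 46050 + 3362.634 = 49412.63 kJ/kg


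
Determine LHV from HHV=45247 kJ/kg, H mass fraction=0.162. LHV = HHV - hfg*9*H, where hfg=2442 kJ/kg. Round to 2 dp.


LHV = HHV - hfg * 9 * H
Water correction = 2442 * 9 * 0.162 = 3560.436 kJ/kg
LHV = 45247 - 3560.436 = 41686.56 kJ/kg


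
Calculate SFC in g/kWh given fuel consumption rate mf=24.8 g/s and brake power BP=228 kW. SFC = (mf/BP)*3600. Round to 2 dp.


SFC = (mf / BP) * 3600
Rate = 24.8 / 228 = 0.108772 g/(s*kW)
SFC = 0.108772 * 3600 = 391.58 g/kWh


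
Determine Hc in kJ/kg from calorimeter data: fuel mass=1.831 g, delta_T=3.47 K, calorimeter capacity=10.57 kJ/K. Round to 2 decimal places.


Hc = C_cal * delta_T / m_fuel
Q_released = 10.57 * 3.47 = 36.6779 kJ
m_fuel = 1.831 g = 1.831/1000 kg = 0.001831 kg
Hc = 36.6779 / 0.001831 = 20031.62 kJ/kg


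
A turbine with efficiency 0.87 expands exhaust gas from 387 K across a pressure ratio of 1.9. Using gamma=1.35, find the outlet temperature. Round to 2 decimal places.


T_out = T_in * (1 - eta * (1 - PR^(-(gamma-1)/gamma)))
Exponent = -(1.35-1)/1.35 = -0.25925926
PR^exp = 1.9^(-0.25925926) = 0.84670193
Factor = 1 - 0.87*(1 - 0.84670193) = 0.86663068
T_out = 387 * 0.86663068 = 335.39 K


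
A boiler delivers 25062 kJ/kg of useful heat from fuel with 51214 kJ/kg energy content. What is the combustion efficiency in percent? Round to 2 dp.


Efficiency = (Q_useful / Q_fuel) * 100
Efficiency = (25062 / 51214) * 100
Efficiency = 0.4894 * 100 = 48.94%


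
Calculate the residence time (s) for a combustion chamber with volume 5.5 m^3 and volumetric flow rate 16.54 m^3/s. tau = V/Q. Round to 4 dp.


tau = V / Q_flow
tau = 5.5 / 16.54 = 0.3325 s


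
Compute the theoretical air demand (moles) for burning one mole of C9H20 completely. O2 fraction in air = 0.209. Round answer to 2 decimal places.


Balanced combustion: C9H20 + 14 O2 -> 9 CO2 + 10 H2O
O2 needed = C + H/4 = 9 + 20/4 = 14.00 moles
Air moles = O2 / 0.209 = 14.00 / 0.209 = 66.99 moles air


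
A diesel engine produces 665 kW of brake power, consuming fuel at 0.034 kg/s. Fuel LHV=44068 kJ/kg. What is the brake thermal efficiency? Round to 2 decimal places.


eta_BTE = (BP / (mf * LHV)) * 100
Denominator = 0.034 * 44068 = 1498.3120 kW
eta_BTE = (665 / 1498.3120) * 100 = 44.38%


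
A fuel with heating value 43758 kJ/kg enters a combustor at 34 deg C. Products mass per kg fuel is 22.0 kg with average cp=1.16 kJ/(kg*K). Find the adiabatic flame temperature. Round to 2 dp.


T_ad = T_in + Hc / (m_p * cp)
Denominator = 22.0 * 1.16 = 25.5200
Temperature rise = 43758 / 25.5200 = 1714.66 K
T_ad = 34 + 1714.66 = 1748.66 deg C


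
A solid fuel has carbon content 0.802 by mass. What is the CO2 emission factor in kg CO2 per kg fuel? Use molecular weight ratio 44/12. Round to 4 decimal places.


EF = C_frac * (M_CO2 / M_C)
EF = 0.802 * (44/12)
EF = 0.802 * 3.666667 = 2.9407 kg_CO2/kg_fuel


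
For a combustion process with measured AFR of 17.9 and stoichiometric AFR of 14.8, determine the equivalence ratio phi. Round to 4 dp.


phi = AFR_stoich / AFR_actual
phi = 14.8 / 17.9 = 0.8268


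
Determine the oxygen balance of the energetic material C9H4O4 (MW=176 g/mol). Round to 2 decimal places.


OB = -1600 * (2C + H/2 - O) / MW
Inner = 2*9 + 4/2 - 4 = 16.00
OB = -1600 * 16.00 / 176 = -145.45%


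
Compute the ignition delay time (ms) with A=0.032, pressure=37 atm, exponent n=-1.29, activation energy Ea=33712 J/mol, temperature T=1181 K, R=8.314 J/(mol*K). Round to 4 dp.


tau = A * P^n * exp(Ea/(R*T))
P^n = 37^(-1.29) = 0.00948462
Ea/(R*T) = 33712/(8.314*1181) = 3.433402
exp(Ea/(R*T)) = 30.981850
tau = 0.032 * 0.00948462 * 30.981850 = 0.0094 ms


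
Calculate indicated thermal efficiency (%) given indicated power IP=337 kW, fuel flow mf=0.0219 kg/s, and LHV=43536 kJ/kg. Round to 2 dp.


eta_ith = (IP / (mf * LHV)) * 100
Denominator = 0.0219 * 43536 = 953.4384 kW
eta_ith = (337 / 953.4384) * 100 = 35.35%


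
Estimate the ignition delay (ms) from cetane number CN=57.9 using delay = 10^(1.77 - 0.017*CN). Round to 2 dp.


delay = 10^(1.77 - 0.017*CN)
Exponent = 1.77 - 0.017*57.9 = 0.7857
delay = 10^0.7857 = 6.11 ms


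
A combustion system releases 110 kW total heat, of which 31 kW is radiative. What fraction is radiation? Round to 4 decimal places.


f_rad = Q_rad / Q_total
f_rad = 31 / 110 = 0.2818


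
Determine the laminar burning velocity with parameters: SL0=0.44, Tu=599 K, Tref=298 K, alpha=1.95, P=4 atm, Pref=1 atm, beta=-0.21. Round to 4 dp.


SL = SL0 * (Tu/Tref)^alpha * (P/Pref)^beta
T ratio = 599/298 = 2.01006711
(T ratio)^alpha = 2.01006711^1.95 = 3.901760
(P/Pref)^beta = 4^(-0.21) = 0.747425
SL = 0.44 * 3.901760 * 0.747425 = 1.2832 m/s


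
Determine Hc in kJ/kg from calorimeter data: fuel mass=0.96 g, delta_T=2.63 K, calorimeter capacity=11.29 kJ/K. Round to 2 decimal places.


Hc = C_cal * delta_T / m_fuel
Q_released = 11.29 * 2.63 = 29.6927 kJ
m_fuel = 0.96 g = 0.96/1000 kg = 0.000960 kg
Hc = 29.6927 / 0.000960 = 30929.90 kJ/kg


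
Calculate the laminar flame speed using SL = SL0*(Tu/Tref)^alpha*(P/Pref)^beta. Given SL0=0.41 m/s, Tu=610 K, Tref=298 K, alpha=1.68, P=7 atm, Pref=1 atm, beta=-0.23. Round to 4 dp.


SL = SL0 * (Tu/Tref)^alpha * (P/Pref)^beta
T ratio = 610/298 = 2.04697987
(T ratio)^alpha = 2.04697987^1.68 = 3.331738
(P/Pref)^beta = 7^(-0.23) = 0.639186
SL = 0.41 * 3.331738 * 0.639186 = 0.8731 m/s


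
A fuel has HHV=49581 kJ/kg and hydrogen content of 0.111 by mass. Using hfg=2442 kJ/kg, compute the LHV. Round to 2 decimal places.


LHV = HHV - hfg * 9 * H
Water correction = 2442 * 9 * 0.111 = 2439.558 kJ/kg
LHV = 49581 - 2439.558 = 47141.44 kJ/kg


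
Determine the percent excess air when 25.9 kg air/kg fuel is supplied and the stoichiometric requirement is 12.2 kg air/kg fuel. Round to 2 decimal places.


Excess air = actual - stoichiometric = 25.9 - 12.2 = 13.70 kg/kg fuel
Excess air % = (excess / stoich) * 100 = (13.70 / 12.2) * 100 = 112.30%


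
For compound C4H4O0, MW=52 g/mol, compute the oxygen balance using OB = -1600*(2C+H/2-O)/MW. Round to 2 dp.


OB = -1600 * (2C + H/2 - O) / MW
Inner = 2*4 + 4/2 - 0 = 10.00
OB = -1600 * 10.00 / 52 = -307.69%


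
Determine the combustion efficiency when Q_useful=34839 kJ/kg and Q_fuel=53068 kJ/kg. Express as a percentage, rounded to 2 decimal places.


Efficiency = (Q_useful / Q_fuel) * 100
Efficiency = (34839 / 53068) * 100
Efficiency = 0.6565 * 100 = 65.65%


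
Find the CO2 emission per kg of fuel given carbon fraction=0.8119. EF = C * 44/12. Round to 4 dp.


EF = C_frac * (M_CO2 / M_C)
EF = 0.8119 * (44/12)
EF = 0.8119 * 3.666667 = 2.9770 kg_CO2/kg_fuel


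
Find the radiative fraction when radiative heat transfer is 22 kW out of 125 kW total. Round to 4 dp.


f_rad = Q_rad / Q_total
f_rad = 22 / 125 = 0.1760


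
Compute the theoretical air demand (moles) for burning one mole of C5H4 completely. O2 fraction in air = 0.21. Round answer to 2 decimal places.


Balanced combustion: C5H4 + 6 O2 -> 5 CO2 + 2 H2O
O2 needed = C + H/4 = 5 + 4/4 = 6.00 moles
Air moles = O2 / 0.21 = 6.00 / 0.21 = 28.57 moles air


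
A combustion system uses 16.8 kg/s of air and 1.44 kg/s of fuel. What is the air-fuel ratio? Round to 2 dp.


AFR = m_air / m_fuel
AFR = 16.8 / 1.44 = 11.67


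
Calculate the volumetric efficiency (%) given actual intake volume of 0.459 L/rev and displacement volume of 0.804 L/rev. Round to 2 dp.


eta_v = (V_actual / V_disp) * 100
Ratio = 0.459 / 0.804 = 0.5709
eta_v = 0.5709 * 100 = 57.09%


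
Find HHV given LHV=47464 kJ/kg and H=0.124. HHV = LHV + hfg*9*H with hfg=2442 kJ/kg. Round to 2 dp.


HHV = LHV + hfg * 9 * H
Water addition = 2442 * 9 * 0.124 = 2725.272 kJ/kg
HHV = 47464 + 2725.272 = 50189.27 kJ/kg


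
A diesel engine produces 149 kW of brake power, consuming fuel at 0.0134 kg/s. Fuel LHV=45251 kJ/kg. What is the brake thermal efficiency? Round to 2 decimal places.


eta_BTE = (BP / (mf * LHV)) * 100
Denominator = 0.0134 * 45251 = 606.3634 kW
eta_BTE = (149 / 606.3634) * 100 = 24.57%


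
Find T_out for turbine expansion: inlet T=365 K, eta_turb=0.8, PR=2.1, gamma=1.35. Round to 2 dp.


T_out = T_in * (1 - eta * (1 - PR^(-(gamma-1)/gamma)))
Exponent = -(1.35-1)/1.35 = -0.25925926
PR^exp = 2.1^(-0.25925926) = 0.82501466
Factor = 1 - 0.8*(1 - 0.82501466) = 0.86001173
T_out = 365 * 0.86001173 = 313.90 K


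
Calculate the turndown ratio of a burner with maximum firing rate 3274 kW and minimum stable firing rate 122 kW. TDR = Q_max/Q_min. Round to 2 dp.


TDR = Q_max / Q_min
TDR = 3274 / 122 = 26.84


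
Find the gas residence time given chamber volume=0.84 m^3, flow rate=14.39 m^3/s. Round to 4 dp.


tau = V / Q_flow
tau = 0.84 / 14.39 = 0.0584 s


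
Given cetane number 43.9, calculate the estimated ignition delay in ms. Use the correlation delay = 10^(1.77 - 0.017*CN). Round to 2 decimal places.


delay = 10^(1.77 - 0.017*CN)
Exponent = 1.77 - 0.017*43.9 = 1.0237
delay = 10^1.0237 = 10.56 ms


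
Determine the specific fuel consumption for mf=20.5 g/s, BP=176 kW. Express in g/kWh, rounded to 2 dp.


SFC = (mf / BP) * 3600
Rate = 20.5 / 176 = 0.116477 g/(s*kW)
SFC = 0.116477 * 3600 = 419.32 g/kWh


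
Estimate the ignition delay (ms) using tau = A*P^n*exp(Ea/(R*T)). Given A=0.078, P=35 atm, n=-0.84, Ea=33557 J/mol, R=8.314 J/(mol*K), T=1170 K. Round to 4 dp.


tau = A * P^n * exp(Ea/(R*T))
P^n = 35^(-0.84) = 0.05046414
Ea/(R*T) = 33557/(8.314*1170) = 3.449747
exp(Ea/(R*T)) = 31.492424
tau = 0.078 * 0.05046414 * 31.492424 = 0.1240 ms


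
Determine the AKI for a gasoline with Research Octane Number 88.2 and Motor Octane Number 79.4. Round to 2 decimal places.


AKI = (RON + MON) / 2
AKI = (88.2 + 79.4) / 2
AKI = 167.6 / 2 = 83.80


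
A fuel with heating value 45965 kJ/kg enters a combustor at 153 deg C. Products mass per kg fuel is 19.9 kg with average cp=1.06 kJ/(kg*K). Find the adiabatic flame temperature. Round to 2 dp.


T_ad = T_in + Hc / (m_p * cp)
Denominator = 19.9 * 1.06 = 21.0940
Temperature rise = 45965 / 21.0940 = 2179.06 K
T_ad = 153 + 2179.06 = 2332.06 deg C


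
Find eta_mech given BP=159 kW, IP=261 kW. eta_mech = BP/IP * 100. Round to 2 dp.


eta_mech = (BP / IP) * 100
Ratio = 159 / 261 = 0.6092
eta_mech = 0.6092 * 100 = 60.92%


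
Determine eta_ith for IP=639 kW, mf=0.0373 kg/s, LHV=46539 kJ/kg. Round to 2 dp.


eta_ith = (IP / (mf * LHV)) * 100
Denominator = 0.0373 * 46539 = 1735.9047 kW
eta_ith = (639 / 1735.9047) * 100 = 36.81%


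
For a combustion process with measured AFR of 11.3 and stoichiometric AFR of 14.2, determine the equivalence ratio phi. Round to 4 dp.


phi = AFR_stoich / AFR_actual
phi = 14.2 / 11.3 = 1.2566


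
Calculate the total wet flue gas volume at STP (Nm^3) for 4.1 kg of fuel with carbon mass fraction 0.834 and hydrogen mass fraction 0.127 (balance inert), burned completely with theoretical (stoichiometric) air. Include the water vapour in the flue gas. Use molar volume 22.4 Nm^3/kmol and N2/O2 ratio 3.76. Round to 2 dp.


Per kg fuel: CO2 = (C/12 kmol)*22.4 = (0.834/12)*22.4 = 1.55680 Nm^3
Per kg fuel: H2O = (H/2 kmol)*22.4 = (0.127/2)*22.4 = 1.42240 Nm^3
O2 needed per kg fuel = C/12 + H/4 = 0.834/12 + 0.127/4 = 0.10125000 kmol
Per kg fuel: N2 = O2*3.76*22.4 = 0.10125000*3.76*22.4 = 8.52768 Nm^3
Total per kg = 1.55680 + 1.42240 + 8.52768 = 11.50688 Nm^3
Total = 11.50688 * 4.1 = 47.18 Nm^3


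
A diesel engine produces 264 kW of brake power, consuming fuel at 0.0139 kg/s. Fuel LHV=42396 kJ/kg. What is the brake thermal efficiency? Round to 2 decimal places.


eta_BTE = (BP / (mf * LHV)) * 100
Denominator = 0.0139 * 42396 = 589.3044 kW
eta_BTE = (264 / 589.3044) * 100 = 44.80%


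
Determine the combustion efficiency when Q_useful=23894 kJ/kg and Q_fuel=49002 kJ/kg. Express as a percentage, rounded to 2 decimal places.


Efficiency = (Q_useful / Q_fuel) * 100
Efficiency = (23894 / 49002) * 100
Efficiency = 0.4876 * 100 = 48.76%


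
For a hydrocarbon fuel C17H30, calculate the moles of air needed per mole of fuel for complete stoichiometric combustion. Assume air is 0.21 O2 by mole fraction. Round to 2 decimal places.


Balanced combustion: C17H30 + 24.5 O2 -> 17 CO2 + 15 H2O
O2 needed = C + H/4 = 17 + 30/4 = 24.50 moles
Air moles = O2 / 0.21 = 24.50 / 0.21 = 116.67 moles air


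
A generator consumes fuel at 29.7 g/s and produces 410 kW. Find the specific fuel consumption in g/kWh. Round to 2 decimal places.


SFC = (mf / BP) * 3600
Rate = 29.7 / 410 = 0.072439 g/(s*kW)
SFC = 0.072439 * 3600 = 260.78 g/kWh


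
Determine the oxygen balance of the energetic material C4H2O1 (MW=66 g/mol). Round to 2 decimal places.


OB = -1600 * (2C + H/2 - O) / MW
Inner = 2*4 + 2/2 - 1 = 8.00
OB = -1600 * 8.00 / 66 = -193.94%


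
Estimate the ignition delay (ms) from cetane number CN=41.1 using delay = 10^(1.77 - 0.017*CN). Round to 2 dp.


delay = 10^(1.77 - 0.017*CN)
Exponent = 1.77 - 0.017*41.1 = 1.0713
delay = 10^1.0713 = 11.78 ms


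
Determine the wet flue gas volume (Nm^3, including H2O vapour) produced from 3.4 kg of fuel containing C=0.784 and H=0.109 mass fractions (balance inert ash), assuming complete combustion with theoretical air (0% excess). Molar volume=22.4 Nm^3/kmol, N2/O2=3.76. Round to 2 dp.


Per kg fuel: CO2 = (C/12 kmol)*22.4 = (0.784/12)*22.4 = 1.46347 Nm^3
Per kg fuel: H2O = (H/2 kmol)*22.4 = (0.109/2)*22.4 = 1.22080 Nm^3
O2 needed per kg fuel = C/12 + H/4 = 0.784/12 + 0.109/4 = 0.09258333 kmol
Per kg fuel: N2 = O2*3.76*22.4 = 0.09258333*3.76*22.4 = 7.79774 Nm^3
Total per kg = 1.46347 + 1.22080 + 7.79774 = 10.48201 Nm^3
Total = 10.48201 * 3.4 = 35.64 Nm^3


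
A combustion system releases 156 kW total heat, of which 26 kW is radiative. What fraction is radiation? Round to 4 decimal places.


f_rad = Q_rad / Q_total
f_rad = 26 / 156 = 0.1667


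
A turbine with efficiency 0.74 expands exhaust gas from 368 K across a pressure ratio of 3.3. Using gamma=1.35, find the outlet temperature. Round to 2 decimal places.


T_out = T_in * (1 - eta * (1 - PR^(-(gamma-1)/gamma)))
Exponent = -(1.35-1)/1.35 = -0.25925926
PR^exp = 3.3^(-0.25925926) = 0.73378775
Factor = 1 - 0.74*(1 - 0.73378775) = 0.80300294
T_out = 368 * 0.80300294 = 295.51 K


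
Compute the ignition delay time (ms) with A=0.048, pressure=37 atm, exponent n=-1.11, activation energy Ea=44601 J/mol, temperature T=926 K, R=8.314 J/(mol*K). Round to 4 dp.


tau = A * P^n * exp(Ea/(R*T))
P^n = 37^(-1.11) = 0.01816754
Ea/(R*T) = 44601/(8.314*926) = 5.793268
exp(Ea/(R*T)) = 328.083318
tau = 0.048 * 0.01816754 * 328.083318 = 0.2861 ms


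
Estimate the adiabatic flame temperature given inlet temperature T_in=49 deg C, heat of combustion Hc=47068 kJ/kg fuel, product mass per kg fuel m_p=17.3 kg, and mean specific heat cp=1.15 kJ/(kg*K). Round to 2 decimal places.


T_ad = T_in + Hc / (m_p * cp)
Denominator = 17.3 * 1.15 = 19.8950
Temperature rise = 47068 / 19.8950 = 2365.82 K
T_ad = 49 + 2365.82 = 2414.82 deg C


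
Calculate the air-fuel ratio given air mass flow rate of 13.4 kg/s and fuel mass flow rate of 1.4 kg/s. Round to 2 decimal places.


AFR = m_air / m_fuel
AFR = 13.4 / 1.4 = 9.57


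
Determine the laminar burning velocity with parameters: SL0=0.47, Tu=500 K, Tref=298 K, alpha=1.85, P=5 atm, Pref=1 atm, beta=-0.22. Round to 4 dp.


SL = SL0 * (Tu/Tref)^alpha * (P/Pref)^beta
T ratio = 500/298 = 1.67785235
(T ratio)^alpha = 1.67785235^1.85 = 2.604920
(P/Pref)^beta = 5^(-0.22) = 0.701821
SL = 0.47 * 2.604920 * 0.701821 = 0.8592 m/s


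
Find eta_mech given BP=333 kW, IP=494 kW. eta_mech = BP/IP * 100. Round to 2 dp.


eta_mech = (BP / IP) * 100
Ratio = 333 / 494 = 0.6741
eta_mech = 0.6741 * 100 = 67.41%


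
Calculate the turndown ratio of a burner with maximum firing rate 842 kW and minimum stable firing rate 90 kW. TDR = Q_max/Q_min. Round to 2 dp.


TDR = Q_max / Q_min
TDR = 842 / 90 = 9.36


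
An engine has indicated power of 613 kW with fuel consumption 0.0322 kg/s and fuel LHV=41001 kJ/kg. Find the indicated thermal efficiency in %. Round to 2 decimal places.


eta_ith = (IP / (mf * LHV)) * 100
Denominator = 0.0322 * 41001 = 1320.2322 kW
eta_ith = (613 / 1320.2322) * 100 = 46.43%


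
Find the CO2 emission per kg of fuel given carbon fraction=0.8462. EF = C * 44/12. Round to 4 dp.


EF = C_frac * (M_CO2 / M_C)
EF = 0.8462 * (44/12)
EF = 0.8462 * 3.666667 = 3.1027 kg_CO2/kg_fuel


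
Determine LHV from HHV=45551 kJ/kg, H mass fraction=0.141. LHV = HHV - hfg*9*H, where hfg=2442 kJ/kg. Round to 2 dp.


LHV = HHV - hfg * 9 * H
Water correction = 2442 * 9 * 0.141 = 3098.898 kJ/kg
LHV = 45551 - 3098.898 = 42452.10 kJ/kg


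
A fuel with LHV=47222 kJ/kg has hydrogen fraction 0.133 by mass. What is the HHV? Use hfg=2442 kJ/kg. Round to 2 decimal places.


HHV = LHV + hfg * 9 * H
Water addition = 2442 * 9 * 0.133 = 2923.074 kJ/kg
HHV = 47222 + 2923.074 = 50145.07 kJ/kg


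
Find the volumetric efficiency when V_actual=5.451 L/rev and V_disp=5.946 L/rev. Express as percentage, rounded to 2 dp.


eta_v = (V_actual / V_disp) * 100
Ratio = 5.451 / 5.946 = 0.9168
eta_v = 0.9168 * 100 = 91.68%


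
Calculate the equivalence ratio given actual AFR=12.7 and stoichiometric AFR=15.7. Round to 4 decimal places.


phi = AFR_stoich / AFR_actual
phi = 15.7 / 12.7 = 1.2362


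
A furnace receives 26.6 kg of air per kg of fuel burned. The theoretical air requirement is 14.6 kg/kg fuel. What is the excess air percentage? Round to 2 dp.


Excess air = actual - stoichiometric = 26.6 - 14.6 = 12.00 kg/kg fuel
Excess air % = (excess / stoich) * 100 = (12.00 / 14.6) * 100 = 82.19%


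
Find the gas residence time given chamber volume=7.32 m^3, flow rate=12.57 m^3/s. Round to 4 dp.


tau = V / Q_flow
tau = 7.32 / 12.57 = 0.5823 s


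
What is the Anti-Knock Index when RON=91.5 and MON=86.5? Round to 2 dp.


AKI = (RON + MON) / 2
AKI = (91.5 + 86.5) / 2
AKI = 178.0 / 2 = 89.00


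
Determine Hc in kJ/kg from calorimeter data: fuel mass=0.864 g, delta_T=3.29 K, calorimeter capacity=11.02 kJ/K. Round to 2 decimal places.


Hc = C_cal * delta_T / m_fuel
Q_released = 11.02 * 3.29 = 36.2558 kJ
m_fuel = 0.864 g = 0.864/1000 kg = 0.000864 kg
Hc = 36.2558 / 0.000864 = 41962.73 kJ/kg


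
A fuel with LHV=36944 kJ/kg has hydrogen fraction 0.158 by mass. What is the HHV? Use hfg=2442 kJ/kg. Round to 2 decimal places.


HHV = LHV + hfg * 9 * H
Water addition = 2442 * 9 * 0.158 = 3472.524 kJ/kg
HHV = 36944 + 3472.524 = 40416.52 kJ/kg


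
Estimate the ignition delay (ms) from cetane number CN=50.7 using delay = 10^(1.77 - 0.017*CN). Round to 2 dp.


delay = 10^(1.77 - 0.017*CN)
Exponent = 1.77 - 0.017*50.7 = 0.9081
delay = 10^0.9081 = 8.09 ms


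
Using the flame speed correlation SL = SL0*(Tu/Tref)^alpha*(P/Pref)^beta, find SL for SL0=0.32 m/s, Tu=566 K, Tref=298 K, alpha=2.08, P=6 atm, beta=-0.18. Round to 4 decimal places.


SL = SL0 * (Tu/Tref)^alpha * (P/Pref)^beta
T ratio = 566/298 = 1.89932886
(T ratio)^alpha = 1.89932886^2.08 = 3.797418
(P/Pref)^beta = 6^(-0.18) = 0.724324
SL = 0.32 * 3.797418 * 0.724324 = 0.8802 m/s


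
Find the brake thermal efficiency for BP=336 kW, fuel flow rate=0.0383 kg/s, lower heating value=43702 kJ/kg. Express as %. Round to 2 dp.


eta_BTE = (BP / (mf * LHV)) * 100
Denominator = 0.0383 * 43702 = 1673.7866 kW
eta_BTE = (336 / 1673.7866) * 100 = 20.07%


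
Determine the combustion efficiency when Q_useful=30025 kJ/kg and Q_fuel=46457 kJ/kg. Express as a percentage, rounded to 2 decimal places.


Efficiency = (Q_useful / Q_fuel) * 100
Efficiency = (30025 / 46457) * 100
Efficiency = 0.6463 * 100 = 64.63%


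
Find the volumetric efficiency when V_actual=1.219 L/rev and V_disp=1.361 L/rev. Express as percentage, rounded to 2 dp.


eta_v = (V_actual / V_disp) * 100
Ratio = 1.219 / 1.361 = 0.8957
eta_v = 0.8957 * 100 = 89.57%


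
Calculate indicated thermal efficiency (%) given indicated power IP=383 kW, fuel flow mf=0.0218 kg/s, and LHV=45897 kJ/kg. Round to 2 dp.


eta_ith = (IP / (mf * LHV)) * 100
Denominator = 0.0218 * 45897 = 1000.5546 kW
eta_ith = (383 / 1000.5546) * 100 = 38.28%


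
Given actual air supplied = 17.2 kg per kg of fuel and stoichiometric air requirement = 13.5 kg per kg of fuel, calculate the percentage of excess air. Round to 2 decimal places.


Excess air = actual - stoichiometric = 17.2 - 13.5 = 3.70 kg/kg fuel
Excess air % = (excess / stoich) * 100 = (3.70 / 13.5) * 100 = 27.41%


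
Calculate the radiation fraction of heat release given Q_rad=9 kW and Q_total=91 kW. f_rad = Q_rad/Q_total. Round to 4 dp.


f_rad = Q_rad / Q_total
f_rad = 9 / 91 = 0.0989


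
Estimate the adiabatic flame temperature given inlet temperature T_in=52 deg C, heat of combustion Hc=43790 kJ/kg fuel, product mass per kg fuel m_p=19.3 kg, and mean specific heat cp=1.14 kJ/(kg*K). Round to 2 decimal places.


T_ad = T_in + Hc / (m_p * cp)
Denominator = 19.3 * 1.14 = 22.0020
Temperature rise = 43790 / 22.0020 = 1990.27 K
T_ad = 52 + 1990.27 = 2042.27 deg C


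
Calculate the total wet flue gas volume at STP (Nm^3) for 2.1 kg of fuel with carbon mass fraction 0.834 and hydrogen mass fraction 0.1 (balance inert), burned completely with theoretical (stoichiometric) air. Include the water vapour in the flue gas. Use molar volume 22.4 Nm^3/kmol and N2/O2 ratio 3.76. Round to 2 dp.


Per kg fuel: CO2 = (C/12 kmol)*22.4 = (0.834/12)*22.4 = 1.55680 Nm^3
Per kg fuel: H2O = (H/2 kmol)*22.4 = (0.1/2)*22.4 = 1.12000 Nm^3
O2 needed per kg fuel = C/12 + H/4 = 0.834/12 + 0.1/4 = 0.09450000 kmol
Per kg fuel: N2 = O2*3.76*22.4 = 0.09450000*3.76*22.4 = 7.95917 Nm^3
Total per kg = 1.55680 + 1.12000 + 7.95917 = 10.63597 Nm^3
Total = 10.63597 * 2.1 = 22.34 Nm^3


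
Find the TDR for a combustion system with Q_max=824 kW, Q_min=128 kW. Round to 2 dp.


TDR = Q_max / Q_min
TDR = 824 / 128 = 6.44


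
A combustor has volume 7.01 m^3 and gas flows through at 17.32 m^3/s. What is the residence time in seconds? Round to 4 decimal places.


tau = V / Q_flow
tau = 7.01 / 17.32 = 0.4047 s


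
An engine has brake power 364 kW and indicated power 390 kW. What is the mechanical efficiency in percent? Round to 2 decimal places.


eta_mech = (BP / IP) * 100
Ratio = 364 / 390 = 0.9333
eta_mech = 0.9333 * 100 = 93.33%


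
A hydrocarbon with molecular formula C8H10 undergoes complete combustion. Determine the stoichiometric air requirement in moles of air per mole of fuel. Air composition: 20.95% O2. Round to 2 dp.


Balanced combustion: C8H10 + 10.5 O2 -> 8 CO2 + 5 H2O
O2 needed = C + H/4 = 8 + 10/4 = 10.50 moles
Air moles = O2 / 0.2095 = 10.50 / 0.2095 = 50.12 moles air


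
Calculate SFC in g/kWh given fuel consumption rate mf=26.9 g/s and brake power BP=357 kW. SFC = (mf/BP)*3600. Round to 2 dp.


SFC = (mf / BP) * 3600
Rate = 26.9 / 357 = 0.075350 g/(s*kW)
SFC = 0.075350 * 3600 = 271.26 g/kWh


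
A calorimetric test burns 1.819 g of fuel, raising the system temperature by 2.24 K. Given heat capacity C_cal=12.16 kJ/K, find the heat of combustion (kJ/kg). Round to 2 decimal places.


Hc = C_cal * delta_T / m_fuel
Q_released = 12.16 * 2.24 = 27.2384 kJ
m_fuel = 1.819 g = 1.819/1000 kg = 0.001819 kg
Hc = 27.2384 / 0.001819 = 14974.38 kJ/kg


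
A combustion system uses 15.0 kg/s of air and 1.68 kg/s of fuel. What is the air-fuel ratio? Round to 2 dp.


AFR = m_air / m_fuel
AFR = 15.0 / 1.68 = 8.93


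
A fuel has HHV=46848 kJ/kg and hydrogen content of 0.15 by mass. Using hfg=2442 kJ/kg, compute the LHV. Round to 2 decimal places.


LHV = HHV - hfg * 9 * H
Water correction = 2442 * 9 * 0.15 = 3296.700 kJ/kg
LHV = 46848 - 3296.700 = 43551.30 kJ/kg


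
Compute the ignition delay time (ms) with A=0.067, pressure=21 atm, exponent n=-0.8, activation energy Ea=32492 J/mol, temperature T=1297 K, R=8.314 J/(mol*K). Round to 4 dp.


tau = A * P^n * exp(Ea/(R*T))
P^n = 21^(-0.8) = 0.08754363
Ea/(R*T) = 32492/(8.314*1297) = 3.013190
exp(Ea/(R*T)) = 20.352210
tau = 0.067 * 0.08754363 * 20.352210 = 0.1194 ms


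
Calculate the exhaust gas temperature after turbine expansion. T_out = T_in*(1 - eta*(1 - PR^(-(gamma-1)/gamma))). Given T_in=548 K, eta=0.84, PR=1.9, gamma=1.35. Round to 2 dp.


T_out = T_in * (1 - eta * (1 - PR^(-(gamma-1)/gamma)))
Exponent = -(1.35-1)/1.35 = -0.25925926
PR^exp = 1.9^(-0.25925926) = 0.84670193
Factor = 1 - 0.84*(1 - 0.84670193) = 0.87122962
T_out = 548 * 0.87122962 = 477.43 K


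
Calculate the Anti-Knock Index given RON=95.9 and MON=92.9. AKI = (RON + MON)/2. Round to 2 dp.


AKI = (RON + MON) / 2
AKI = (95.9 + 92.9) / 2
AKI = 188.8 / 2 = 94.40


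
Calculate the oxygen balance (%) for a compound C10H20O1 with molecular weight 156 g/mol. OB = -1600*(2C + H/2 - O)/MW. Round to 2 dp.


OB = -1600 * (2C + H/2 - O) / MW
Inner = 2*10 + 20/2 - 1 = 29.00
OB = -1600 * 29.00 / 156 = -297.44%


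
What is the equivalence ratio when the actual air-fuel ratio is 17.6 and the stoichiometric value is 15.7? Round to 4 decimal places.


phi = AFR_stoich / AFR_actual
phi = 15.7 / 17.6 = 0.8920


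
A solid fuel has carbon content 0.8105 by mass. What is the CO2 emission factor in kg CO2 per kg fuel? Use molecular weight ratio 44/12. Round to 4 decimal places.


EF = C_frac * (M_CO2 / M_C)
EF = 0.8105 * (44/12)
EF = 0.8105 * 3.666667 = 2.9718 kg_CO2/kg_fuel


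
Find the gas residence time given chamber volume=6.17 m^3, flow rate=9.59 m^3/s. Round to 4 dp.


tau = V / Q_flow
tau = 6.17 / 9.59 = 0.6434 s


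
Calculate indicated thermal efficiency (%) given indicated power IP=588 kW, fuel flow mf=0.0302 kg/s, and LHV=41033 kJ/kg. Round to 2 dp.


eta_ith = (IP / (mf * LHV)) * 100
Denominator = 0.0302 * 41033 = 1239.1966 kW
eta_ith = (588 / 1239.1966) * 100 = 47.45%


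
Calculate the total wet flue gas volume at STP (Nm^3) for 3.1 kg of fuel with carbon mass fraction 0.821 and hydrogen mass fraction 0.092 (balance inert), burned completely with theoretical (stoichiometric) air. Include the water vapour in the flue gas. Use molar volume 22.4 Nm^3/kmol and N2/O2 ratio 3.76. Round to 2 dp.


Per kg fuel: CO2 = (C/12 kmol)*22.4 = (0.821/12)*22.4 = 1.53253 Nm^3
Per kg fuel: H2O = (H/2 kmol)*22.4 = (0.092/2)*22.4 = 1.03040 Nm^3
O2 needed per kg fuel = C/12 + H/4 = 0.821/12 + 0.092/4 = 0.09141667 kmol
Per kg fuel: N2 = O2*3.76*22.4 = 0.09141667*3.76*22.4 = 7.69948 Nm^3
Total per kg = 1.53253 + 1.03040 + 7.69948 = 10.26241 Nm^3
Total = 10.26241 * 3.1 = 31.81 Nm^3


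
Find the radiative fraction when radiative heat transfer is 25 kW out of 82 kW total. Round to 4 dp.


f_rad = Q_rad / Q_total
f_rad = 25 / 82 = 0.3049


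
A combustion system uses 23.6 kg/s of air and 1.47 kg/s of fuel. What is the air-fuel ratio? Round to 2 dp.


AFR = m_air / m_fuel
AFR = 23.6 / 1.47 = 16.05


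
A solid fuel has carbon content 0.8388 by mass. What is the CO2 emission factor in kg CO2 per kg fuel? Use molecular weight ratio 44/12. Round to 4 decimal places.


EF = C_frac * (M_CO2 / M_C)
EF = 0.8388 * (44/12)
EF = 0.8388 * 3.666667 = 3.0756 kg_CO2/kg_fuel


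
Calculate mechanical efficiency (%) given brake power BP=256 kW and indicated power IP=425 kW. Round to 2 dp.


eta_mech = (BP / IP) * 100
Ratio = 256 / 425 = 0.6024
eta_mech = 0.6024 * 100 = 60.24%


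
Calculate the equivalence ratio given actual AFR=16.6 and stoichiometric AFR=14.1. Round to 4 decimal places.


phi = AFR_stoich / AFR_actual
phi = 14.1 / 16.6 = 0.8494


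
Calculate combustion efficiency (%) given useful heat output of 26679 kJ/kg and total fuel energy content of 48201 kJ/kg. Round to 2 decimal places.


Efficiency = (Q_useful / Q_fuel) * 100
Efficiency = (26679 / 48201) * 100
Efficiency = 0.5535 * 100 = 55.35%


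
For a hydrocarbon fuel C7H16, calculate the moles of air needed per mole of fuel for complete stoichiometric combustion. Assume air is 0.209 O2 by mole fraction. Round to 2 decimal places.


Balanced combustion: C7H16 + 11 O2 -> 7 CO2 + 8 H2O
O2 needed = C + H/4 = 7 + 16/4 = 11.00 moles
Air moles = O2 / 0.209 = 11.00 / 0.209 = 52.63 moles air


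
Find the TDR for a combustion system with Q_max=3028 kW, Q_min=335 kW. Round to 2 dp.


TDR = Q_max / Q_min
TDR = 3028 / 335 = 9.04


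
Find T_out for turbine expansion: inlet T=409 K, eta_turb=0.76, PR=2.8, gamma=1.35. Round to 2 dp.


T_out = T_in * (1 - eta * (1 - PR^(-(gamma-1)/gamma)))
Exponent = -(1.35-1)/1.35 = -0.25925926
PR^exp = 2.8^(-0.25925926) = 0.76572026
Factor = 1 - 0.76*(1 - 0.76572026) = 0.82194740
T_out = 409 * 0.82194740 = 336.18 K


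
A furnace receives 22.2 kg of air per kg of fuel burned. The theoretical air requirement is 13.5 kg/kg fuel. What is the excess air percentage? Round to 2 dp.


Excess air = actual - stoichiometric = 22.2 - 13.5 = 8.70 kg/kg fuel
Excess air % = (excess / stoich) * 100 = (8.70 / 13.5) * 100 = 64.44%


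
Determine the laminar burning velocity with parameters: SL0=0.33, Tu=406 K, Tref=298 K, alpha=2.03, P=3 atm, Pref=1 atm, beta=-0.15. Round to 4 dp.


SL = SL0 * (Tu/Tref)^alpha * (P/Pref)^beta
T ratio = 406/298 = 1.36241611
(T ratio)^alpha = 1.36241611^2.03 = 1.873479
(P/Pref)^beta = 3^(-0.15) = 0.848070
SL = 0.33 * 1.873479 * 0.848070 = 0.5243 m/s


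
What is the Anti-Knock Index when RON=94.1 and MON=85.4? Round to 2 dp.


AKI = (RON + MON) / 2
AKI = (94.1 + 85.4) / 2
AKI = 179.5 / 2 = 89.75


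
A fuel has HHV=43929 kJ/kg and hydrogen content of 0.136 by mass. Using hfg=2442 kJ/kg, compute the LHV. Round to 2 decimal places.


LHV = HHV - hfg * 9 * H
Water correction = 2442 * 9 * 0.136 = 2989.008 kJ/kg
LHV = 43929 - 2989.008 = 40939.99 kJ/kg


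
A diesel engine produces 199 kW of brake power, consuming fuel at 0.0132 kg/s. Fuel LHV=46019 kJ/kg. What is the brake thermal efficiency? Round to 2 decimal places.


eta_BTE = (BP / (mf * LHV)) * 100
Denominator = 0.0132 * 46019 = 607.4508 kW
eta_BTE = (199 / 607.4508) * 100 = 32.76%


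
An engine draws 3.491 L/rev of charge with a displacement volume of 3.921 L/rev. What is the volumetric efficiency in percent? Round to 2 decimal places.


eta_v = (V_actual / V_disp) * 100
Ratio = 3.491 / 3.921 = 0.8903
eta_v = 0.8903 * 100 = 89.03%


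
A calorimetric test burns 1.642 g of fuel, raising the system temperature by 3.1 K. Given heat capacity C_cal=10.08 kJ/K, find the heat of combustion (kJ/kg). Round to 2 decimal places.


Hc = C_cal * delta_T / m_fuel
Q_released = 10.08 * 3.1 = 31.2480 kJ
m_fuel = 1.642 g = 1.642/1000 kg = 0.001642 kg
Hc = 31.2480 / 0.001642 = 19030.45 kJ/kg


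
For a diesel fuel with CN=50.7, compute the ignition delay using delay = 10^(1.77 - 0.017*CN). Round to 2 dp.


delay = 10^(1.77 - 0.017*CN)
Exponent = 1.77 - 0.017*50.7 = 0.9081
delay = 10^0.9081 = 8.09 ms


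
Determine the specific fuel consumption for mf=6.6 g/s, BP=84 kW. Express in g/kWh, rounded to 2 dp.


SFC = (mf / BP) * 3600
Rate = 6.6 / 84 = 0.078571 g/(s*kW)
SFC = 0.078571 * 3600 = 282.86 g/kWh


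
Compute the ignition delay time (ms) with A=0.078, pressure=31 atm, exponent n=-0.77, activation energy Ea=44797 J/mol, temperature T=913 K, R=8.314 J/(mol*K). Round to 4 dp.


tau = A * P^n * exp(Ea/(R*T))
P^n = 31^(-0.77) = 0.07106430
Ea/(R*T) = 44797/(8.314*913) = 5.901578
exp(Ea/(R*T)) = 365.613860
tau = 0.078 * 0.07106430 * 365.613860 = 2.0266 ms


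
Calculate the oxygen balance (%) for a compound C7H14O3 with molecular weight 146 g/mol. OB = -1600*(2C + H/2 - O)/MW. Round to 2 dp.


OB = -1600 * (2C + H/2 - O) / MW
Inner = 2*7 + 14/2 - 3 = 18.00
OB = -1600 * 18.00 / 146 = -197.26%


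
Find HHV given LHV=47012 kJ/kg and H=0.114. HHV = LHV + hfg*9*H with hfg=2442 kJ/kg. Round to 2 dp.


HHV = LHV + hfg * 9 * H
Water addition = 2442 * 9 * 0.114 = 2505.492 kJ/kg
HHV = 47012 + 2505.492 = 49517.49 kJ/kg


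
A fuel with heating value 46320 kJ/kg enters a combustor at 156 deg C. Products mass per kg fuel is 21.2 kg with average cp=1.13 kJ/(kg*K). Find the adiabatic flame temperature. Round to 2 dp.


T_ad = T_in + Hc / (m_p * cp)
Denominator = 21.2 * 1.13 = 23.9560
Temperature rise = 46320 / 23.9560 = 1933.54 K
T_ad = 156 + 1933.54 = 2089.54 deg C


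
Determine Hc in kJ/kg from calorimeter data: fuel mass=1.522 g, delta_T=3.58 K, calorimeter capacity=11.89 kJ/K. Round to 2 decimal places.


Hc = C_cal * delta_T / m_fuel
Q_released = 11.89 * 3.58 = 42.5662 kJ
m_fuel = 1.522 g = 1.522/1000 kg = 0.001522 kg
Hc = 42.5662 / 0.001522 = 27967.28 kJ/kg


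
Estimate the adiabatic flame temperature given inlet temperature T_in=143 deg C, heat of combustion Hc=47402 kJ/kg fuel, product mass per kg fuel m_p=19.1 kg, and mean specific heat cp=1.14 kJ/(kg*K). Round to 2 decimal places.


T_ad = T_in + Hc / (m_p * cp)
Denominator = 19.1 * 1.14 = 21.7740
Temperature rise = 47402 / 21.7740 = 2177.00 K
T_ad = 143 + 2177.00 = 2320.00 deg C


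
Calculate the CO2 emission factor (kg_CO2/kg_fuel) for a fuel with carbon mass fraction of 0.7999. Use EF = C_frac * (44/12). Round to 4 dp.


EF = C_frac * (M_CO2 / M_C)
EF = 0.7999 * (44/12)
EF = 0.7999 * 3.666667 = 2.9330 kg_CO2/kg_fuel


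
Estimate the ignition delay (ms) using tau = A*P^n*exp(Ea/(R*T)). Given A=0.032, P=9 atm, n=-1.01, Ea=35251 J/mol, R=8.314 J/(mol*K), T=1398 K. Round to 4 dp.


tau = A * P^n * exp(Ea/(R*T))
P^n = 9^(-1.01) = 0.10869638
Ea/(R*T) = 35251/(8.314*1398) = 3.032873
exp(Ea/(R*T)) = 20.756785
tau = 0.032 * 0.10869638 * 20.756785 = 0.0722 ms


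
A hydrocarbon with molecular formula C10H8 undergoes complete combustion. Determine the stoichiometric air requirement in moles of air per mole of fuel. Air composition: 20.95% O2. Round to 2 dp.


Balanced combustion: C10H8 + 12 O2 -> 10 CO2 + 4 H2O
O2 needed = C + H/4 = 10 + 8/4 = 12.00 moles
Air moles = O2 / 0.2095 = 12.00 / 0.2095 = 57.28 moles air


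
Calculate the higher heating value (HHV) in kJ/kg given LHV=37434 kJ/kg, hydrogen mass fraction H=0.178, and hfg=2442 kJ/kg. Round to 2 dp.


HHV = LHV + hfg * 9 * H
Water addition = 2442 * 9 * 0.178 = 3912.084 kJ/kg
HHV = 37434 + 3912.084 = 41346.08 kJ/kg


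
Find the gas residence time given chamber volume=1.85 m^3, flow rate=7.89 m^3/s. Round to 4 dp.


tau = V / Q_flow
tau = 1.85 / 7.89 = 0.2345 s


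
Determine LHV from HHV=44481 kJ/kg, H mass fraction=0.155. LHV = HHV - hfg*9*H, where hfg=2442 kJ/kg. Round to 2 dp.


LHV = HHV - hfg * 9 * H
Water correction = 2442 * 9 * 0.155 = 3406.590 kJ/kg
LHV = 44481 - 3406.590 = 41074.41 kJ/kg


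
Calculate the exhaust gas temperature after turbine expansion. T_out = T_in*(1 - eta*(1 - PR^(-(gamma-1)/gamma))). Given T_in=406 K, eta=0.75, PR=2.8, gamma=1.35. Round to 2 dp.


T_out = T_in * (1 - eta * (1 - PR^(-(gamma-1)/gamma)))
Exponent = -(1.35-1)/1.35 = -0.25925926
PR^exp = 2.8^(-0.25925926) = 0.76572026
Factor = 1 - 0.75*(1 - 0.76572026) = 0.82429020
T_out = 406 * 0.82429020 = 334.66 K


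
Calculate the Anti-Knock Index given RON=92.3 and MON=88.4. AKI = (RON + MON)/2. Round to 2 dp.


AKI = (RON + MON) / 2
AKI = (92.3 + 88.4) / 2
AKI = 180.7 / 2 = 90.35


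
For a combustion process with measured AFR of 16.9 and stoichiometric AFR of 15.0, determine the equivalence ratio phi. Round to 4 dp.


phi = AFR_stoich / AFR_actual
phi = 15.0 / 16.9 = 0.8876


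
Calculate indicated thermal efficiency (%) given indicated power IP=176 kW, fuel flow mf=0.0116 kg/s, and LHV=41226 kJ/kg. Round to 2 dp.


eta_ith = (IP / (mf * LHV)) * 100
Denominator = 0.0116 * 41226 = 478.2216 kW
eta_ith = (176 / 478.2216) * 100 = 36.80%


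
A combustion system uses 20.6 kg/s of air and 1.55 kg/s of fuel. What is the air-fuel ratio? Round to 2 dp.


AFR = m_air / m_fuel
AFR = 20.6 / 1.55 = 13.29


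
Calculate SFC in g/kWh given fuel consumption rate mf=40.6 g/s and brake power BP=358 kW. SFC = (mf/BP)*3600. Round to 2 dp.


SFC = (mf / BP) * 3600
Rate = 40.6 / 358 = 0.113408 g/(s*kW)
SFC = 0.113408 * 3600 = 408.27 g/kWh


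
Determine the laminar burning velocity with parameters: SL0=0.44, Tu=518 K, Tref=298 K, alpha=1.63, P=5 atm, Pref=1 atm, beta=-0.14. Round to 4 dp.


SL = SL0 * (Tu/Tref)^alpha * (P/Pref)^beta
T ratio = 518/298 = 1.73825503
(T ratio)^alpha = 1.73825503^1.63 = 2.462550
(P/Pref)^beta = 5^(-0.14) = 0.798260
SL = 0.44 * 2.462550 * 0.798260 = 0.8649 m/s


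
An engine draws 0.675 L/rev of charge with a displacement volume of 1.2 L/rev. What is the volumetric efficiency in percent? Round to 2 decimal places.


eta_v = (V_actual / V_disp) * 100
Ratio = 0.675 / 1.2 = 0.5625
eta_v = 0.5625 * 100 = 56.25%


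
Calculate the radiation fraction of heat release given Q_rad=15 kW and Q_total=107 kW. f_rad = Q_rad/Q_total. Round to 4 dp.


f_rad = Q_rad / Q_total
f_rad = 15 / 107 = 0.1402


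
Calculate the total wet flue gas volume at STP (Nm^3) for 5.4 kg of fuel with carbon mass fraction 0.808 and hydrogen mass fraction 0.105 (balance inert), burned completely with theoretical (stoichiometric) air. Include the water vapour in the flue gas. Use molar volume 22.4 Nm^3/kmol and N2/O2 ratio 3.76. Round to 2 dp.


Per kg fuel: CO2 = (C/12 kmol)*22.4 = (0.808/12)*22.4 = 1.50827 Nm^3
Per kg fuel: H2O = (H/2 kmol)*22.4 = (0.105/2)*22.4 = 1.17600 Nm^3
O2 needed per kg fuel = C/12 + H/4 = 0.808/12 + 0.105/4 = 0.09358333 kmol
Per kg fuel: N2 = O2*3.76*22.4 = 0.09358333*3.76*22.4 = 7.88196 Nm^3
Total per kg = 1.50827 + 1.17600 + 7.88196 = 10.56623 Nm^3
Total = 10.56623 * 5.4 = 57.06 Nm^3
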